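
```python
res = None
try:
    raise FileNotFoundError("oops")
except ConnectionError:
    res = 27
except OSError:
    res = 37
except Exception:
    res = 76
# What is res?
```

Step-by-step execution trace:
1. `raise FileNotFoundError(...)` raises FileNotFoundError.
2. `except ConnectionError` does not match (FileNotFoundError is not a subclass of ConnectionError); skipped.
3. `except OSError` matches (FileNotFoundError is a subclass of OSError) → res = 37.
4. `except Exception` is not reached.
Result: 37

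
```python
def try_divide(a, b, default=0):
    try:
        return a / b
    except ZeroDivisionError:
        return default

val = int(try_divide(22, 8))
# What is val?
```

Step-by-step execution trace:
1. `try_divide(22, 8)` enters try: `return 22 / 8` → returns 2.75. No exception raised.
2. `except ZeroDivisionError` is skipped.
3. `int(2.75)` → 2 → val = 2.
Result: 2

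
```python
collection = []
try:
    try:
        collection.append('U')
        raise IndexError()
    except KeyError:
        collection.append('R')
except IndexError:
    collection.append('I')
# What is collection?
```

Step-by-step execution trace:
1. Inner try: `collection.append('U')` → collection = ['U'].
2. `raise IndexError()` raises IndexError.
3. Inner `except KeyError` does not match IndexError; exception propagates to outer try.
4. Outer `except IndexError` matches → `collection.append('I')` → collection = ['U', 'I'].
Result: ['U', 'I']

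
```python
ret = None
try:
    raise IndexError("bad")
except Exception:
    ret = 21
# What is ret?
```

Step-by-step execution trace:
1. `raise IndexError(...)` raises IndexError.
2. `except Exception` matches (IndexError is a subclass of Exception) → ret = 21.
Result: 21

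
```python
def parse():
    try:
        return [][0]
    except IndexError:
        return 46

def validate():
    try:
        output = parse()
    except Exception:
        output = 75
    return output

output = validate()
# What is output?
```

Step-by-step execution trace:
1. `validate()` calls `parse()`.
2. In parse: `[][0]` raises IndexError; `except IndexError` catches it → returns 46.
3. In validate: `output = parse()` → output = 46. No exception reaches validate.
4. `except Exception` is skipped; validate returns 46.
5. output = 46.
Result: 46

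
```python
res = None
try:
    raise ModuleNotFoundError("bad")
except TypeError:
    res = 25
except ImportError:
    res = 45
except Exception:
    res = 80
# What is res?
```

Step-by-step execution trace:
1. `raise ModuleNotFoundError(...)` raises ModuleNotFoundError.
2. `except TypeError` does not match (ModuleNotFoundError is not a subclass of TypeError); skipped.
3. `except ImportError` matches (ModuleNotFoundError is a subclass of ImportError) → res = 45.
4. `except Exception` is not reached.
Result: 45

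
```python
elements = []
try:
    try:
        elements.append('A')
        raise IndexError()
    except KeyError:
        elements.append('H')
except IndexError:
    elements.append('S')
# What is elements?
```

Step-by-step execution trace:
1. Inner try: `elements.append('A')` → elements = ['A'].
2. `raise IndexError()` raises IndexError.
3. Inner `except KeyError` does not match IndexError; exception propagates to outer try.
4. Outer `except IndexError` matches → `elements.append('S')` → elements = ['A', 'S'].
Result: ['A', 'S']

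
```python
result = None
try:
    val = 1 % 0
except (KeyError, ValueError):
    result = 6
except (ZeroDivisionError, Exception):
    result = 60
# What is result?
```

Step-by-step execution trace:
1. `val = 1 % 0` raises ZeroDivisionError.
2. `except (KeyError, ValueError)` does not match ZeroDivisionError; skipped.
3. `except (ZeroDivisionError, Exception)` matches (ZeroDivisionError is in the tuple) → result = 60.
Result: 60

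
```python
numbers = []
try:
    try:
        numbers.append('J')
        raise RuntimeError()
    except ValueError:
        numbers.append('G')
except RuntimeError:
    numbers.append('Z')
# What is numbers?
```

Step-by-step execution trace:
1. Inner try: `numbers.append('J')` → numbers = ['J'].
2. `raise RuntimeError()` raises RuntimeError.
3. Inner `except ValueError` does not match RuntimeError; exception propagates to outer try.
4. Outer `except RuntimeError` matches → `numbers.append('Z')` → numbers = ['J', 'Z'].
Result: ['J', 'Z']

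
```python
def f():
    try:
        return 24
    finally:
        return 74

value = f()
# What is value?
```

Step-by-step execution trace:
1. `f()` enters try: `return 24` sets pending return value 24.
2. Before returning, `finally: return 74` runs and overrides the pending return.
3. f() returns 74 → value = 74.
Result: 74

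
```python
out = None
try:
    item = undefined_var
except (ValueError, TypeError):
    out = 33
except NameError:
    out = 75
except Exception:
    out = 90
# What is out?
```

Step-by-step execution trace:
1. `item = undefined_var` raises NameError.
2. `except (ValueError, TypeError)` does not match NameError; skipped.
3. `except NameError` matches (exact type match) → out = 75.
4. `except Exception` is not reached.
Result: 75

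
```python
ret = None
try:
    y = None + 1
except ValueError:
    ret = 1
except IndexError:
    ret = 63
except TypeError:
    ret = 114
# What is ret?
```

Step-by-step execution trace:
1. `y = None + 1` raises TypeError.
2. `except ValueError` does not match TypeError; skipped.
3. `except IndexError` does not match TypeError; skipped.
4. `except TypeError` matches → ret = 114.
Result: 114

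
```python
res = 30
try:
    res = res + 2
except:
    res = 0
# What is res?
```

Step-by-step execution trace:
1. res starts at 30.
2. try: `res = res + 2` → res = 32. No exception raised.
3. `except` is skipped.
Result: 32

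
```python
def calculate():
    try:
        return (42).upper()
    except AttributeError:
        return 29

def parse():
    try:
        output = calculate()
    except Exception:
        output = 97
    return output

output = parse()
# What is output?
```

Step-by-step execution trace:
1. `parse()` calls `calculate()`.
2. In calculate: `(42).upper()` raises AttributeError; `except AttributeError` catches it → returns 29.
3. In parse: `output = calculate()` → output = 29. No exception reaches parse.
4. `except Exception` is skipped; parse returns 29.
5. output = 29.
Result: 29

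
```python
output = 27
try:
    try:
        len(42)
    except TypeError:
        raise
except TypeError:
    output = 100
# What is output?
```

Step-by-step execution trace:
1. Inner try: `len(42)` raises TypeError.
2. Inner `except TypeError` matches; bare `raise` re-raises the same TypeError.
3. Outer `except TypeError` matches → output = 100.
Result: 100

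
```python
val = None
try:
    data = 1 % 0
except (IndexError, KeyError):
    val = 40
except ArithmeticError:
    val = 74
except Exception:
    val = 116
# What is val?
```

Step-by-step execution trace:
1. `data = 1 % 0` raises ZeroDivisionError.
2. `except (IndexError, KeyError)` does not match ZeroDivisionError; skipped.
3. `except ArithmeticError` matches (ZeroDivisionError is a subclass of ArithmeticError) → val = 74.
4. `except Exception` is not reached.
Result: 74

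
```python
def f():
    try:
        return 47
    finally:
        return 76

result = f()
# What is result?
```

Step-by-step execution trace:
1. `f()` enters try: `return 47` sets pending return value 47.
2. Before returning, `finally: return 76` runs and overrides the pending return.
3. f() returns 76 → result = 76.
Result: 76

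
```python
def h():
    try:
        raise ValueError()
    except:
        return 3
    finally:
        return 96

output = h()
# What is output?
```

Step-by-step execution trace:
1. `h()` enters try: `raise ValueError()` raises ValueError.
2. bare `except` matches → `return 3` sets pending return value 3.
3. Before returning, `finally: return 96` runs and overrides the pending return.
4. h() returns 96 → output = 96.
Result: 96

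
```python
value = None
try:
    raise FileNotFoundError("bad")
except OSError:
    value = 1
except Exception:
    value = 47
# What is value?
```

Step-by-step execution trace:
1. `raise FileNotFoundError(...)` raises FileNotFoundError.
2. `except OSError` matches (FileNotFoundError is a subclass of OSError) → value = 1.
3. `except Exception` is not reached.
Result: 1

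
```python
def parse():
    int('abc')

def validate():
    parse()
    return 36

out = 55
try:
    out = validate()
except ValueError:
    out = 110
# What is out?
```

Step-by-step execution trace:
1. out starts at 55.
2. try: `validate()` calls `parse()`.
3. `parse()` evaluates `int('abc')`, which raises ValueError; it propagates through validate (uncaught).
4. `return 36` in validate is not reached; the assignment to out does not complete.
5. `except ValueError` matches → out = 110.
Result: 110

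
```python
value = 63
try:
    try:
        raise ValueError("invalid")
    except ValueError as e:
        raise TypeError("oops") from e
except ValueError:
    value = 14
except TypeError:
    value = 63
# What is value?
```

Step-by-step execution trace:
1. Inner try raises ValueError; inner `except ValueError as e` catches it.
2. `raise TypeError(...) from e` raises TypeError (ValueError is attached as __cause__, but only TypeError is active).
3. Outer `except ValueError` does not match TypeError; skipped.
4. Outer `except TypeError` matches → value = 63.
Result: 63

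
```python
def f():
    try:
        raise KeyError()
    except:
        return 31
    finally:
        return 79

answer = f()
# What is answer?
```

Step-by-step execution trace:
1. `f()` enters try: `raise KeyError()` raises KeyError.
2. bare `except` matches → `return 31` sets pending return value 31.
3. Before returning, `finally: return 79` runs and overrides the pending return.
4. f() returns 79 → answer = 79.
Result: 79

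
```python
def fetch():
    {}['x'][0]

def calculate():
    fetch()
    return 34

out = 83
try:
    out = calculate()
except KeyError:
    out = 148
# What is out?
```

Step-by-step execution trace:
1. out starts at 83.
2. try: `calculate()` calls `fetch()`.
3. `fetch()` evaluates `{}['x'][0]`, which raises KeyError; it propagates through calculate (uncaught).
4. `return 34` in calculate is not reached; the assignment to out does not complete.
5. `except KeyError` matches → out = 148.
Result: 148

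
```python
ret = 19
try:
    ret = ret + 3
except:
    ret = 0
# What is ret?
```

Step-by-step execution trace:
1. ret starts at 19.
2. try: `ret = ret + 3` → ret = 22. No exception raised.
3. `except` is skipped.
Result: 22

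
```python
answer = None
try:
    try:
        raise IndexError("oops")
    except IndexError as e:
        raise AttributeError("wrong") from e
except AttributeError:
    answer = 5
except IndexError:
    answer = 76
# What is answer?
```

Step-by-step execution trace:
1. Inner try raises IndexError; inner `except IndexError as e` catches it.
2. `raise AttributeError(...) from e` raises AttributeError (IndexError is attached as __cause__, but only AttributeError is active).
3. Outer `except AttributeError` matches → answer = 5.
4. `except IndexError` is not reached.
Result: 5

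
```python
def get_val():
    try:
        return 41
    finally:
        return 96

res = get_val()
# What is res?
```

Step-by-step execution trace:
1. `get_val()` enters try: `return 41` sets pending return value 41.
2. Before returning, `finally: return 96` runs and overrides the pending return.
3. get_val() returns 96 → res = 96.
Result: 96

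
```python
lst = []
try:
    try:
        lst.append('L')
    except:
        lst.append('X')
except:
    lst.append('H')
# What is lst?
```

Step-by-step execution trace:
1. Inner try: `lst.append('L')` → lst = ['L']. No exception raised.
2. Inner `except` is skipped.
3. Inner try completes normally; outer `except` is skipped.
Result: ['L']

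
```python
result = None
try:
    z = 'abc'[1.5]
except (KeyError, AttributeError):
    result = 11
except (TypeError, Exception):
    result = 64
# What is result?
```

Step-by-step execution trace:
1. `z = 'abc'[1.5]` raises TypeError.
2. `except (KeyError, AttributeError)` does not match TypeError; skipped.
3. `except (TypeError, Exception)` matches (TypeError is in the tuple) → result = 64.
Result: 64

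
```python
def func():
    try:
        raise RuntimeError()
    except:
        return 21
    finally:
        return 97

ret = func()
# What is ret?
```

Step-by-step execution trace:
1. `func()` enters try: `raise RuntimeError()` raises RuntimeError.
2. bare `except` matches → `return 21` sets pending return value 21.
3. Before returning, `finally: return 97` runs and overrides the pending return.
4. func() returns 97 → ret = 97.
Result: 97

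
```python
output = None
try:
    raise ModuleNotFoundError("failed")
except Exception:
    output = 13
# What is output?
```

Step-by-step execution trace:
1. `raise ModuleNotFoundError(...)` raises ModuleNotFoundError.
2. `except Exception` matches (ModuleNotFoundError is a subclass of Exception) → output = 13.
Result: 13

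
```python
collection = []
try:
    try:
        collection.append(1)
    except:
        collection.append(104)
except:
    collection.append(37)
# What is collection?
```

Step-by-step execution trace:
1. Inner try: `collection.append(1)` → collection = [1]. No exception raised.
2. Inner `except` is skipped.
3. Inner try completes normally; outer `except` is skipped.
Result: [1]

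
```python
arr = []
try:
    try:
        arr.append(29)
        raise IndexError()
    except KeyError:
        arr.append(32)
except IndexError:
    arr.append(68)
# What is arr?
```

Step-by-step execution trace:
1. Inner try: `arr.append(29)` → arr = [29].
2. `raise IndexError()` raises IndexError.
3. Inner `except KeyError` does not match IndexError; exception propagates to outer try.
4. Outer `except IndexError` matches → `arr.append(68)` → arr = [29, 68].
Result: [29, 68]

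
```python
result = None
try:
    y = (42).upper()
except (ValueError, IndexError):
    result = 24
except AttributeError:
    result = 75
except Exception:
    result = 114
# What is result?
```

Step-by-step execution trace:
1. `y = (42).upper()` raises AttributeError.
2. `except (ValueError, IndexError)` does not match AttributeError; skipped.
3. `except AttributeError` matches (exact type match) → result = 75.
4. `except Exception` is not reached.
Result: 75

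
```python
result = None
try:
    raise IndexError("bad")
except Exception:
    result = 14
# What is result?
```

Step-by-step execution trace:
1. `raise IndexError(...)` raises IndexError.
2. `except Exception` matches (IndexError is a subclass of Exception) → result = 14.
Result: 14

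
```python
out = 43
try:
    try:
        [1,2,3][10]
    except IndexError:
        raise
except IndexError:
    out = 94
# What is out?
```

Step-by-step execution trace:
1. Inner try: `[1,2,3][10]` raises IndexError.
2. Inner `except IndexError` matches; bare `raise` re-raises the same IndexError.
3. Outer `except IndexError` matches → out = 94.
Result: 94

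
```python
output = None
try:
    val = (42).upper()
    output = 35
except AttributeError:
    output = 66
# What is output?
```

Step-by-step execution trace:
1. `val = (42).upper()` raises AttributeError.
2. `output = 35` is not reached.
3. `except AttributeError` matches → output = 66.
Result: 66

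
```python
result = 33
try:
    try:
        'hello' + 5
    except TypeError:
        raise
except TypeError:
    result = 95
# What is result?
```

Step-by-step execution trace:
1. Inner try: `'hello' + 5` raises TypeError.
2. Inner `except TypeError` matches; bare `raise` re-raises the same TypeError.
3. Outer `except TypeError` matches → result = 95.
Result: 95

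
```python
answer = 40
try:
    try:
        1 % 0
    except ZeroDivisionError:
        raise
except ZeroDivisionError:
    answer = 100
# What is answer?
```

Step-by-step execution trace:
1. Inner try: `1 % 0` raises ZeroDivisionError.
2. Inner `except ZeroDivisionError` matches; bare `raise` re-raises the same ZeroDivisionError.
3. Outer `except ZeroDivisionError` matches → answer = 100.
Result: 100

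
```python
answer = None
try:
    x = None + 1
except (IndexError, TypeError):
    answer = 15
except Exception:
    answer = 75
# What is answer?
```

Step-by-step execution trace:
1. `x = None + 1` raises TypeError.
2. `except (IndexError, TypeError)` matches (TypeError is in the tuple) → answer = 15.
3. `except Exception` is not reached.
Result: 15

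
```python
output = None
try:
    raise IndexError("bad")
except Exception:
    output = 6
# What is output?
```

Step-by-step execution trace:
1. `raise IndexError(...)` raises IndexError.
2. `except Exception` matches (IndexError is a subclass of Exception) → output = 6.
Result: 6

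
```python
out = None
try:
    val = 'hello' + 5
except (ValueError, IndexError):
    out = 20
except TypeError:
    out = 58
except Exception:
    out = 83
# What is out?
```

Step-by-step execution trace:
1. `val = 'hello' + 5` raises TypeError.
2. `except (ValueError, IndexError)` does not match TypeError; skipped.
3. `except TypeError` matches (exact type match) → out = 58.
4. `except Exception` is not reached.
Result: 58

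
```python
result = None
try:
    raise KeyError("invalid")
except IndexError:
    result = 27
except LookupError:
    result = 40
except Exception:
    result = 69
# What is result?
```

Step-by-step execution trace:
1. `raise KeyError(...)` raises KeyError.
2. `except IndexError` does not match (KeyError is not a subclass of IndexError); skipped.
3. `except LookupError` matches (KeyError is a subclass of LookupError) → result = 40.
4. `except Exception` is not reached.
Result: 40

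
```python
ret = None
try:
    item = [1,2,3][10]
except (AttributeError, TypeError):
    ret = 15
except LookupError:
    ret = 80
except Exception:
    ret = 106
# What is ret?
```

Step-by-step execution trace:
1. `item = [1,2,3][10]` raises IndexError.
2. `except (AttributeError, TypeError)` does not match IndexError; skipped.
3. `except LookupError` matches (IndexError is a subclass of LookupError) → ret = 80.
4. `except Exception` is not reached.
Result: 80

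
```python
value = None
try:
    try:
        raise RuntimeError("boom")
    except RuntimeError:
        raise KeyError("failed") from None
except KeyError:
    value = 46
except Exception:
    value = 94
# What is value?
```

Step-by-step execution trace:
1. Inner try raises RuntimeError; inner `except RuntimeError` catches it.
2. `raise KeyError(...) from None` raises KeyError (from None suppresses __context__, but the active exception is still KeyError).
3. Outer `except KeyError` matches → value = 46.
4. `except Exception` is not reached.
Result: 46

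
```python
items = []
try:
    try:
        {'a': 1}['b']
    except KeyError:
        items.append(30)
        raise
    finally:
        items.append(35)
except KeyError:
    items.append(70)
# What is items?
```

Step-by-step execution trace:
1. Inner try: `{'a': 1}['b']` raises KeyError.
2. Inner `except KeyError` matches → `items.append(30)` → items = [30].
3. bare `raise` re-raises KeyError.
4. Inner `finally` runs during unwinding: `items.append(35)` → items = [30, 35].
5. Outer `except KeyError` matches → `items.append(70)` → items = [30, 35, 70].
Result: [30, 35, 70]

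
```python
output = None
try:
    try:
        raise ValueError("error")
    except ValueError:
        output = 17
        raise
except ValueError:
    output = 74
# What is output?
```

Step-by-step execution trace:
1. Inner try: `raise ValueError("error")` raises ValueError.
2. Inner `except ValueError` matches → output = 17.
3. bare `raise` re-raises the same ValueError.
4. Outer `except ValueError` matches → output = 74.
Result: 74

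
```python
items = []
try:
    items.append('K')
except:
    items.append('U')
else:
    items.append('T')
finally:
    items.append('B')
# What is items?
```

Step-by-step execution trace:
1. try: `items.append('K')` → items = ['K']. No exception raised.
2. `except` is skipped.
3. `else` runs: `items.append('T')` → items = ['K', 'T'].
4. `finally` always runs: `items.append('B')` → items = ['K', 'T', 'B'].
Result: ['K', 'T', 'B']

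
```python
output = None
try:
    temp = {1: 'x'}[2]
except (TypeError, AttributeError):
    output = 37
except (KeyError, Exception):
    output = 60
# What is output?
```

Step-by-step execution trace:
1. `temp = {1: 'x'}[2]` raises KeyError.
2. `except (TypeError, AttributeError)` does not match KeyError; skipped.
3. `except (KeyError, Exception)` matches (KeyError is in the tuple) → output = 60.
Result: 60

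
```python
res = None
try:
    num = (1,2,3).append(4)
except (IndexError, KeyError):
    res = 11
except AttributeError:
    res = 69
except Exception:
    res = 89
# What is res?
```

Step-by-step execution trace:
1. `num = (1,2,3).append(4)` raises AttributeError.
2. `except (IndexError, KeyError)` does not match AttributeError; skipped.
3. `except AttributeError` matches (exact type match) → res = 69.
4. `except Exception` is not reached.
Result: 69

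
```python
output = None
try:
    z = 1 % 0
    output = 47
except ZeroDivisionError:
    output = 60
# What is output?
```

Step-by-step execution trace:
1. `z = 1 % 0` raises ZeroDivisionError.
2. `output = 47` is not reached.
3. `except ZeroDivisionError` matches → output = 60.
Result: 60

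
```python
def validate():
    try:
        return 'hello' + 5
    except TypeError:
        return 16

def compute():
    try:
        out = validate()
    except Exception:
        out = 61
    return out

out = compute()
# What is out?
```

Step-by-step execution trace:
1. `compute()` calls `validate()`.
2. In validate: `'hello' + 5` raises TypeError; `except TypeError` catches it → returns 16.
3. In compute: `out = validate()` → out = 16. No exception reaches compute.
4. `except Exception` is skipped; compute returns 16.
5. out = 16.
Result: 16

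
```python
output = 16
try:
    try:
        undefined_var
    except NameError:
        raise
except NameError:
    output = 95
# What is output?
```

Step-by-step execution trace:
1. Inner try: `undefined_var` raises NameError.
2. Inner `except NameError` matches; bare `raise` re-raises the same NameError.
3. Outer `except NameError` matches → output = 95.
Result: 95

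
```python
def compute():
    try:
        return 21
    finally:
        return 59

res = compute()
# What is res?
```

Step-by-step execution trace:
1. `compute()` enters try: `return 21` sets pending return value 21.
2. Before returning, `finally: return 59` runs and overrides the pending return.
3. compute() returns 59 → res = 59.
Result: 59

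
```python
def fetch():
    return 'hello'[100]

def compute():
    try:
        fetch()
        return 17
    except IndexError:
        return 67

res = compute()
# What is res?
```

Step-by-step execution trace:
1. `compute()` calls `fetch()`.
2. `fetch()` evaluates `'hello'[100]`, which raises IndexError; it propagates to the caller.
3. `return 17` is not reached.
4. `except IndexError` in compute matches → returns 67.
5. res = 67.
Result: 67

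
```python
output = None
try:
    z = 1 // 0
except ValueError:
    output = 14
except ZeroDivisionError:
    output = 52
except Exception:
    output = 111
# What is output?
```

Step-by-step execution trace:
1. `z = 1 // 0` raises ZeroDivisionError.
2. `except ValueError` does not match ZeroDivisionError; skipped.
3. `except ZeroDivisionError` matches → output = 52.
4. Remaining except clauses are skipped.
Result: 52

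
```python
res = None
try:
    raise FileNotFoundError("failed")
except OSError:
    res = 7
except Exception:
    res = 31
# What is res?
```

Step-by-step execution trace:
1. `raise FileNotFoundError(...)` raises FileNotFoundError.
2. `except OSError` matches (FileNotFoundError is a subclass of OSError) → res = 7.
3. `except Exception` is not reached.
Result: 7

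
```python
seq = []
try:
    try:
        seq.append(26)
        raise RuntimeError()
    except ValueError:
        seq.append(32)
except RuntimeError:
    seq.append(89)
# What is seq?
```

Step-by-step execution trace:
1. Inner try: `seq.append(26)` → seq = [26].
2. `raise RuntimeError()` raises RuntimeError.
3. Inner `except ValueError` does not match RuntimeError; exception propagates to outer try.
4. Outer `except RuntimeError` matches → `seq.append(89)` → seq = [26, 89].
Result: [26, 89]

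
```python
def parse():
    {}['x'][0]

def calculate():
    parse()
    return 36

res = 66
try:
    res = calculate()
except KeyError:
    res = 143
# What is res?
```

Step-by-step execution trace:
1. res starts at 66.
2. try: `calculate()` calls `parse()`.
3. `parse()` evaluates `{}['x'][0]`, which raises KeyError; it propagates through calculate (uncaught).
4. `return 36` in calculate is not reached; the assignment to res does not complete.
5. `except KeyError` matches → res = 143.
Result: 143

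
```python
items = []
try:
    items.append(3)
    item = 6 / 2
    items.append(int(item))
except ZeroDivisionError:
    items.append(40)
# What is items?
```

Step-by-step execution trace:
1. try: `items.append(3)` → items = [3].
2. `item = 6 / 2` → item = 3.0. No exception raised.
3. `items.append(int(item))` → items = [3, 3].
4. `except ZeroDivisionError` is skipped (no exception was raised).
Result: [3, 3]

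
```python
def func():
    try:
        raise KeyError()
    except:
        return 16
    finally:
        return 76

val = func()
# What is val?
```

Step-by-step execution trace:
1. `func()` enters try: `raise KeyError()` raises KeyError.
2. bare `except` matches → `return 16` sets pending return value 16.
3. Before returning, `finally: return 76` runs and overrides the pending return.
4. func() returns 76 → val = 76.
Result: 76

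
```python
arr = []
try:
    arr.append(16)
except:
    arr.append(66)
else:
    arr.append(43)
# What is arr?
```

Step-by-step execution trace:
1. try: `arr.append(16)` → arr = [16]. No exception raised.
2. `except` is skipped.
3. `else` runs (try completed without exception): `arr.append(43)` → arr = [16, 43].
Result: [16, 43]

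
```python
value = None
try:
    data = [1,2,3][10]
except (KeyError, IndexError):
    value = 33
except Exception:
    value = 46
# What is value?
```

Step-by-step execution trace:
1. `data = [1,2,3][10]` raises IndexError.
2. `except (KeyError, IndexError)` matches (IndexError is in the tuple) → value = 33.
3. `except Exception` is not reached.
Result: 33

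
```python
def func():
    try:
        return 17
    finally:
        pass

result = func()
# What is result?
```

Step-by-step execution trace:
1. `func()` enters try: `return 17` sets pending return value 17.
2. Before returning, `finally: pass` runs (no effect).
3. func() returns 17 → result = 17.
Result: 17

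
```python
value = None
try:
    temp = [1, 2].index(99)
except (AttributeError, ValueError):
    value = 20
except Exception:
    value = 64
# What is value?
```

Step-by-step execution trace:
1. `temp = [1, 2].index(99)` raises ValueError.
2. `except (AttributeError, ValueError)` matches (ValueError is in the tuple) → value = 20.
3. `except Exception` is not reached.
Result: 20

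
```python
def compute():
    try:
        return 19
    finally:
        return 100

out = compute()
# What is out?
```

Step-by-step execution trace:
1. `compute()` enters try: `return 19` sets pending return value 19.
2. Before returning, `finally: return 100` runs and overrides the pending return.
3. compute() returns 100 → out = 100.
Result: 100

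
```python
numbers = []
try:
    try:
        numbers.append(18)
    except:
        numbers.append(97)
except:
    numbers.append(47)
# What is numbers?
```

Step-by-step execution trace:
1. Inner try: `numbers.append(18)` → numbers = [18]. No exception raised.
2. Inner `except` is skipped.
3. Inner try completes normally; outer `except` is skipped.
Result: [18]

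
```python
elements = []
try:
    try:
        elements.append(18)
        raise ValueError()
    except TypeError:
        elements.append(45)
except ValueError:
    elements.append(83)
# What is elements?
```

Step-by-step execution trace:
1. Inner try: `elements.append(18)` → elements = [18].
2. `raise ValueError()` raises ValueError.
3. Inner `except TypeError` does not match ValueError; exception propagates to outer try.
4. Outer `except ValueError` matches → `elements.append(83)` → elements = [18, 83].
Result: [18, 83]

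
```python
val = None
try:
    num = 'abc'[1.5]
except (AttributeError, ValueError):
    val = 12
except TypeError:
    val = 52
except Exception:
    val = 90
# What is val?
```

Step-by-step execution trace:
1. `num = 'abc'[1.5]` raises TypeError.
2. `except (AttributeError, ValueError)` does not match TypeError; skipped.
3. `except TypeError` matches (exact type match) → val = 52.
4. `except Exception` is not reached.
Result: 52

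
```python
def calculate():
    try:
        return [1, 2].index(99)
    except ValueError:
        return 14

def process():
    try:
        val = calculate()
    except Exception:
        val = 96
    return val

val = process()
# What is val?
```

Step-by-step execution trace:
1. `process()` calls `calculate()`.
2. In calculate: `[1, 2].index(99)` raises ValueError; `except ValueError` catches it → returns 14.
3. In process: `val = calculate()` → val = 14. No exception reaches process.
4. `except Exception` is skipped; process returns 14.
5. val = 14.
Result: 14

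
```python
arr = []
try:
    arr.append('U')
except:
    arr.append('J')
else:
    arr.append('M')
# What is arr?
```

Step-by-step execution trace:
1. try: `arr.append('U')` → arr = ['U']. No exception raised.
2. `except` is skipped.
3. `else` runs (try completed without exception): `arr.append('M')` → arr = ['U', 'M'].
Result: ['U', 'M']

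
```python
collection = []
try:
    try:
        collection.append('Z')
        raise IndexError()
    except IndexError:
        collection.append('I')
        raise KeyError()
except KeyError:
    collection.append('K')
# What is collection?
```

Step-by-step execution trace:
1. Inner try: `collection.append('Z')` → collection = ['Z'].
2. `raise IndexError()` raises IndexError.
3. Inner `except IndexError` matches → `collection.append('I')` → collection = ['Z', 'I'].
4. `raise KeyError()` raises KeyError; propagates to outer try.
5. Outer `except KeyError` matches → `collection.append('K')` → collection = ['Z', 'I', 'K'].
Result: ['Z', 'I', 'K']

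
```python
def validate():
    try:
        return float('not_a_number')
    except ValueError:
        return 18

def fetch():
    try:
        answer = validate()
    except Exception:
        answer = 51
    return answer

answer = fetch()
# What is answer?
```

Step-by-step execution trace:
1. `fetch()` calls `validate()`.
2. In validate: `float('not_a_number')` raises ValueError; `except ValueError` catches it → returns 18.
3. In fetch: `answer = validate()` → answer = 18. No exception reaches fetch.
4. `except Exception` is skipped; fetch returns 18.
5. answer = 18.
Result: 18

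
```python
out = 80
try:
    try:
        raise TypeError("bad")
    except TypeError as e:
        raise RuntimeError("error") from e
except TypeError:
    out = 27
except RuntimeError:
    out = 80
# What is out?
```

Step-by-step execution trace:
1. Inner try raises TypeError; inner `except TypeError as e` catches it.
2. `raise RuntimeError(...) from e` raises RuntimeError (TypeError is attached as __cause__, but only RuntimeError is active).
3. Outer `except TypeError` does not match RuntimeError; skipped.
4. Outer `except RuntimeError` matches → out = 80.
Result: 80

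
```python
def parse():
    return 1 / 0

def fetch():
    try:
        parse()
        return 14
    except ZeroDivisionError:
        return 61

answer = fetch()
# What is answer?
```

Step-by-step execution trace:
1. `fetch()` calls `parse()`.
2. `parse()` evaluates `1 / 0`, which raises ZeroDivisionError; it propagates to the caller.
3. `return 14` is not reached.
4. `except ZeroDivisionError` in fetch matches → returns 61.
5. answer = 61.
Result: 61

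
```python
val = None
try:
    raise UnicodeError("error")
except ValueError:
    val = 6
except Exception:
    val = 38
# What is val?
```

Step-by-step execution trace:
1. `raise UnicodeError(...)` raises UnicodeError.
2. `except ValueError` matches (UnicodeError is a subclass of ValueError) → val = 6.
3. `except Exception` is not reached.
Result: 6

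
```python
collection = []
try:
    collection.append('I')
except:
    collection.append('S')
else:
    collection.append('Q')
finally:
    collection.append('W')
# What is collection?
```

Step-by-step execution trace:
1. try: `collection.append('I')` → collection = ['I']. No exception raised.
2. `except` is skipped.
3. `else` runs: `collection.append('Q')` → collection = ['I', 'Q'].
4. `finally` always runs: `collection.append('W')` → collection = ['I', 'Q', 'W'].
Result: ['I', 'Q', 'W']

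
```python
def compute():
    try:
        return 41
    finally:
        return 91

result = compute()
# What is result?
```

Step-by-step execution trace:
1. `compute()` enters try: `return 41` sets pending return value 41.
2. Before returning, `finally: return 91` runs and overrides the pending return.
3. compute() returns 91 → result = 91.
Result: 91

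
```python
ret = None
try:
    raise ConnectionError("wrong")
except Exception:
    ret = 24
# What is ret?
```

Step-by-step execution trace:
1. `raise ConnectionError(...)` raises ConnectionError.
2. `except Exception` matches (ConnectionError is a subclass of Exception) → ret = 24.
Result: 24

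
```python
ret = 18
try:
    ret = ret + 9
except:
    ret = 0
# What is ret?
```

Step-by-step execution trace:
1. ret starts at 18.
2. try: `ret = ret + 9` → ret = 27. No exception raised.
3. `except` is skipped.
Result: 27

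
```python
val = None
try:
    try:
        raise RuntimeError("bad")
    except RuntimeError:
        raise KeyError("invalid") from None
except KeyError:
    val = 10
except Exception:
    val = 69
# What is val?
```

Step-by-step execution trace:
1. Inner try raises RuntimeError; inner `except RuntimeError` catches it.
2. `raise KeyError(...) from None` raises KeyError (from None suppresses __context__, but the active exception is still KeyError).
3. Outer `except KeyError` matches → val = 10.
4. `except Exception` is not reached.
Result: 10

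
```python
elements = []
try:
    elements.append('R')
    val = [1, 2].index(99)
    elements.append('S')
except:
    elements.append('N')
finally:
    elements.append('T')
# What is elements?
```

Step-by-step execution trace:
1. try: `elements.append('R')` → elements = ['R'].
2. `val = [1, 2].index(99)` raises ValueError; `elements.append('S')` is not reached.
3. bare `except` matches → `elements.append('N')` → elements = ['R', 'N'].
4. finally always runs: `elements.append('T')` → elements = ['R', 'N', 'T'].
Result: ['R', 'N', 'T']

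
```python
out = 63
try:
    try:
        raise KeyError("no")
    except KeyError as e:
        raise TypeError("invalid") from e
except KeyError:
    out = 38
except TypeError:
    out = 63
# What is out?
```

Step-by-step execution trace:
1. Inner try raises KeyError; inner `except KeyError as e` catches it.
2. `raise TypeError(...) from e` raises TypeError (KeyError is attached as __cause__, but only TypeError is active).
3. Outer `except KeyError` does not match TypeError; skipped.
4. Outer `except TypeError` matches → out = 63.
Result: 63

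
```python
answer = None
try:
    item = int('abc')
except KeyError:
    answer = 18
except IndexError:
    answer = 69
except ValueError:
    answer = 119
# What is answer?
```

Step-by-step execution trace:
1. `item = int('abc')` raises ValueError.
2. `except KeyError` does not match ValueError; skipped.
3. `except IndexError` does not match ValueError; skipped.
4. `except ValueError` matches → answer = 119.
Result: 119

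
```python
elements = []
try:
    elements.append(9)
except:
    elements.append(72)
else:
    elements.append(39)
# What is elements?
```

Step-by-step execution trace:
1. try: `elements.append(9)` → elements = [9]. No exception raised.
2. `except` is skipped.
3. `else` runs (try completed without exception): `elements.append(39)` → elements = [9, 39].
Result: [9, 39]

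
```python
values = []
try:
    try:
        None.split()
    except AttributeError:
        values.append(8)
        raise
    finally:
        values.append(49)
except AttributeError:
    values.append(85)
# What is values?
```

Step-by-step execution trace:
1. Inner try: `None.split()` raises AttributeError.
2. Inner `except AttributeError` matches → `values.append(8)` → values = [8].
3. bare `raise` re-raises AttributeError.
4. Inner `finally` runs during unwinding: `values.append(49)` → values = [8, 49].
5. Outer `except AttributeError` matches → `values.append(85)` → values = [8, 49, 85].
Result: [8, 49, 85]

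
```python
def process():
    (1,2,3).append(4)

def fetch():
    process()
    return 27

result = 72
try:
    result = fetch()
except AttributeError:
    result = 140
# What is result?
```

Step-by-step execution trace:
1. result starts at 72.
2. try: `fetch()` calls `process()`.
3. `process()` evaluates `(1,2,3).append(4)`, which raises AttributeError; it propagates through fetch (uncaught).
4. `return 27` in fetch is not reached; the assignment to result does not complete.
5. `except AttributeError` matches → result = 140.
Result: 140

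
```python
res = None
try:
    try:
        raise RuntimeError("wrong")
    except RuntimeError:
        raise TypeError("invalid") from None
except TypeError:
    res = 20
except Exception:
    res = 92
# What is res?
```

Step-by-step execution trace:
1. Inner try raises RuntimeError; inner `except RuntimeError` catches it.
2. `raise TypeError(...) from None` raises TypeError (from None suppresses __context__, but the active exception is still TypeError).
3. Outer `except TypeError` matches → res = 20.
4. `except Exception` is not reached.
Result: 20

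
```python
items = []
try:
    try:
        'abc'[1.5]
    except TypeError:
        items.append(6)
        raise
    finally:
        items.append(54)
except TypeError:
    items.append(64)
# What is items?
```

Step-by-step execution trace:
1. Inner try: `'abc'[1.5]` raises TypeError.
2. Inner `except TypeError` matches → `items.append(6)` → items = [6].
3. bare `raise` re-raises TypeError.
4. Inner `finally` runs during unwinding: `items.append(54)` → items = [6, 54].
5. Outer `except TypeError` matches → `items.append(64)` → items = [6, 54, 64].
Result: [6, 54, 64]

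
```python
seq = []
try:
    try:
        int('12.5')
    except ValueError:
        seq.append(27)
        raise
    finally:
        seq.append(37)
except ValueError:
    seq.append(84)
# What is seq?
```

Step-by-step execution trace:
1. Inner try: `int('12.5')` raises ValueError.
2. Inner `except ValueError` matches → `seq.append(27)` → seq = [27].
3. bare `raise` re-raises ValueError.
4. Inner `finally` runs during unwinding: `seq.append(37)` → seq = [27, 37].
5. Outer `except ValueError` matches → `seq.append(84)` → seq = [27, 37, 84].
Result: [27, 37, 84]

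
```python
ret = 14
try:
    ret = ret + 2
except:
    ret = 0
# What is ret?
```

Step-by-step execution trace:
1. ret starts at 14.
2. try: `ret = ret + 2` → ret = 16. No exception raised.
3. `except` is skipped.
Result: 16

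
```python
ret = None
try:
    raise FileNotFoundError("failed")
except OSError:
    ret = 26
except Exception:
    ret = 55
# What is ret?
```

Step-by-step execution trace:
1. `raise FileNotFoundError(...)` raises FileNotFoundError.
2. `except OSError` matches (FileNotFoundError is a subclass of OSError) → ret = 26.
3. `except Exception` is not reached.
Result: 26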